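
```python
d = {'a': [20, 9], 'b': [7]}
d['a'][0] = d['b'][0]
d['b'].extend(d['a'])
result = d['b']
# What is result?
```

After line 1: d = {'a': [20, 9], 'b': [7]}
After line 2 (a[0] = b[0] = 7): d = {'a': [7, 9], 'b': [7]}
After line 3 (b.extend(a) appends [7, 9]): d = {'a': [7, 9], 'b': [7, 7, 9]}
After line 4: result = d['b'] = [7, 7, 9]

[7, 7, 9]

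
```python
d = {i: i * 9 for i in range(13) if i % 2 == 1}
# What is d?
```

{1: 9, 3: 27, 5: 45, 7: 63, 9: 81, 11: 99}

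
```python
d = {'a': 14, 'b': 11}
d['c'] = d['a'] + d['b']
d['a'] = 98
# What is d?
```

After line 1: d = {'a': 14, 'b': 11}
After line 2 (d['c'] = 14 + 11): d = {'a': 14, 'b': 11, 'c': 25}
After line 3: d = {'a': 98, 'b': 11, 'c': 25}

{'a': 98, 'b': 11, 'c': 25}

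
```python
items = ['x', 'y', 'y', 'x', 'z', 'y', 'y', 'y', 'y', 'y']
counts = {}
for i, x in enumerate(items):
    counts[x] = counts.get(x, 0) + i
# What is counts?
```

Initial: counts = {}, items = ['x', 'y', 'y', 'x', 'z', 'y', 'y', 'y', 'y', 'y']
i=0, x='x': counts = {'x': 0}
i=1, x='y': counts = {'x': 0, 'y': 1}
i=2, x='y': counts = {'x': 0, 'y': 3}
i=3, x='x': counts = {'x': 3, 'y': 3}
i=4, x='z': counts = {'x': 3, 'y': 3, 'z': 4}
i=5, x='y': counts = {'x': 3, 'y': 8, 'z': 4}
i=6, x='y': counts = {'x': 3, 'y': 14, 'z': 4}
i=7, x='y': counts = {'x': 3, 'y': 21, 'z': 4}
i=8, x='y': counts = {'x': 3, 'y': 29, 'z': 4}
i=9, x='y': counts = {'x': 3, 'y': 38, 'z': 4}

{'x': 3, 'y': 38, 'z': 4}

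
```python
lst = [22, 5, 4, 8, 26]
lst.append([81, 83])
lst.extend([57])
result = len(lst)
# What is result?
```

After line 1: lst = [22, 5, 4, 8, 26]
After line 2 (append adds [81, 83] as single element): lst = [22, 5, 4, 8, 26, [81, 83]]
After line 3 (extend unpacks [57], adds 57): lst = [22, 5, 4, 8, 26, [81, 83], 57]
After line 4: result = len(lst) = 7

7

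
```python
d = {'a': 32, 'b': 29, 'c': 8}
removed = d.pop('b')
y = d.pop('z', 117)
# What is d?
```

After line 1: d = {'a': 32, 'b': 29, 'c': 8}
After line 2 (pop 'b' returns 29): d = {'a': 32, 'c': 8}, removed = 29
After line 3 (pop 'z' missing, returns default 117): d = {'a': 32, 'c': 8}, y = 117

{'a': 32, 'c': 8}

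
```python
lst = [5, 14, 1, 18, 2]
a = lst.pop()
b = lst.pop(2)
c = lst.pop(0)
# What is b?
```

After line 1: lst = [5, 14, 1, 18, 2]
After line 2 (pop() -> a = 2): lst = [5, 14, 1, 18]
After line 3 (pop(2) -> b = 1): lst = [5, 14, 18]
After line 4 (pop(0) -> c = 5): lst = [14, 18]

1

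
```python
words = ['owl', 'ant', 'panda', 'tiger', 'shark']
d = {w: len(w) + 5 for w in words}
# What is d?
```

{'owl': 8, 'ant': 8, 'panda': 10, 'tiger': 10, 'shark': 10}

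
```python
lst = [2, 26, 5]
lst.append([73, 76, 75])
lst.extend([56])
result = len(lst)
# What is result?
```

After line 1: lst = [2, 26, 5]
After line 2 (append adds [73, 76, 75] as single element): lst = [2, 26, 5, [73, 76, 75]]
After line 3 (extend unpacks [56], adds 56): lst = [2, 26, 5, [73, 76, 75], 56]
After line 4: result = len(lst) = 5

5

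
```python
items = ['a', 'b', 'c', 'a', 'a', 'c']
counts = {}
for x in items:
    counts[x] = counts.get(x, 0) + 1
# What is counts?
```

Initial: counts = {}, items = ['a', 'b', 'c', 'a', 'a', 'c']
See 'a': counts = {'a': 1}
See 'b': counts = {'a': 1, 'b': 1}
See 'c': counts = {'a': 1, 'b': 1, 'c': 1}
See 'a': counts = {'a': 2, 'b': 1, 'c': 1}
See 'a': counts = {'a': 3, 'b': 1, 'c': 1}
See 'c': counts = {'a': 3, 'b': 1, 'c': 2}

{'a': 3, 'b': 1, 'c': 2}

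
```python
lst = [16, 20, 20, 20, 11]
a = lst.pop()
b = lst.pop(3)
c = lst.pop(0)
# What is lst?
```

After line 1: lst = [16, 20, 20, 20, 11]
After line 2 (pop() -> a = 11): lst = [16, 20, 20, 20]
After line 3 (pop(3) -> b = 20): lst = [16, 20, 20]
After line 4 (pop(0) -> c = 16): lst = [20, 20]

[20, 20]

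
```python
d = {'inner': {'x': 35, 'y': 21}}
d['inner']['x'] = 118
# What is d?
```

After line 1: d = {'inner': {'x': 35, 'y': 21}}
After line 2 (inner x overwritten): d = {'inner': {'x': 118, 'y': 21}}

{'inner': {'x': 118, 'y': 21}}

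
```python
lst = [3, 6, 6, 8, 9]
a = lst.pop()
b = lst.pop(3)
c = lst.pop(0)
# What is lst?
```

After line 1: lst = [3, 6, 6, 8, 9]
After line 2 (pop() -> a = 9): lst = [3, 6, 6, 8]
After line 3 (pop(3) -> b = 8): lst = [3, 6, 6]
After line 4 (pop(0) -> c = 3): lst = [6, 6]

[6, 6]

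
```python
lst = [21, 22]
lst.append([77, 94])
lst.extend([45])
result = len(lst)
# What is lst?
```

After line 1: lst = [21, 22]
After line 2 (append adds [77, 94] as single element): lst = [21, 22, [77, 94]]
After line 3 (extend unpacks [45], adds 45): lst = [21, 22, [77, 94], 45]
After line 4: result = len(lst) = 4

[21, 22, [77, 94], 45]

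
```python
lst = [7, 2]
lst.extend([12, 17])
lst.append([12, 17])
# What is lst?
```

After line 1: lst = [7, 2]
After line 2 (extend unpacks [12, 17]): lst = [7, 2, 12, 17]
After line 3 (append adds [12, 17] as single element): lst = [7, 2, 12, 17, [12, 17]]

[7, 2, 12, 17, [12, 17]]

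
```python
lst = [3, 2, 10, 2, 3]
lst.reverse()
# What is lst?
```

[3, 2, 10, 2, 3]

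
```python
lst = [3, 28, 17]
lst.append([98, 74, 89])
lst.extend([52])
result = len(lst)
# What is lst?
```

After line 1: lst = [3, 28, 17]
After line 2 (append adds [98, 74, 89] as single element): lst = [3, 28, 17, [98, 74, 89]]
After line 3 (extend unpacks [52], adds 52): lst = [3, 28, 17, [98, 74, 89], 52]
After line 4: result = len(lst) = 5

[3, 28, 17, [98, 74, 89], 52]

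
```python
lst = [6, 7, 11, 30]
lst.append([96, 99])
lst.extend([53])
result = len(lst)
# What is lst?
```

After line 1: lst = [6, 7, 11, 30]
After line 2 (append adds [96, 99] as single element): lst = [6, 7, 11, 30, [96, 99]]
After line 3 (extend unpacks [53], adds 53): lst = [6, 7, 11, 30, [96, 99], 53]
After line 4: result = len(lst) = 6

[6, 7, 11, 30, [96, 99], 53]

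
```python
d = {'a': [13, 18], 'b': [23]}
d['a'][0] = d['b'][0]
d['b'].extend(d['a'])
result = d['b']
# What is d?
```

After line 1: d = {'a': [13, 18], 'b': [23]}
After line 2 (a[0] = b[0] = 23): d = {'a': [23, 18], 'b': [23]}
After line 3 (b.extend(a) appends [23, 18]): d = {'a': [23, 18], 'b': [23, 23, 18]}
After line 4: result = d['b'] = [23, 23, 18]

{'a': [23, 18], 'b': [23, 23, 18]}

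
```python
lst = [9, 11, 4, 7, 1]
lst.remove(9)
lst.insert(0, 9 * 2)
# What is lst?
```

After line 1: lst = [9, 11, 4, 7, 1]
After line 2 (remove first 9): lst = [11, 4, 7, 1]
After line 3 (insert 18 at index 0): lst = [18, 11, 4, 7, 1]

[18, 11, 4, 7, 1]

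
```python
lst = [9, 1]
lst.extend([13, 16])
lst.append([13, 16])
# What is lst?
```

After line 1: lst = [9, 1]
After line 2 (extend unpacks [13, 16]): lst = [9, 1, 13, 16]
After line 3 (append adds [13, 16] as single element): lst = [9, 1, 13, 16, [13, 16]]

[9, 1, 13, 16, [13, 16]]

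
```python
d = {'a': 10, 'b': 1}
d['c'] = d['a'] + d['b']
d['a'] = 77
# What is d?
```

After line 1: d = {'a': 10, 'b': 1}
After line 2 (d['c'] = 10 + 1): d = {'a': 10, 'b': 1, 'c': 11}
After line 3: d = {'a': 77, 'b': 1, 'c': 11}

{'a': 77, 'b': 1, 'c': 11}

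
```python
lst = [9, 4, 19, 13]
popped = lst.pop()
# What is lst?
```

[9, 4, 19]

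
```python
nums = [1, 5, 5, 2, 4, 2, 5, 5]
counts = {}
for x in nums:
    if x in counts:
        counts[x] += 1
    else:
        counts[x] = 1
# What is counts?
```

Initial: counts = {}, nums = [1, 5, 5, 2, 4, 2, 5, 5]
See 1: counts = {1: 1}
See 5: counts = {1: 1, 5: 1}
See 5: counts = {1: 1, 5: 2}
See 2: counts = {1: 1, 5: 2, 2: 1}
See 4: counts = {1: 1, 5: 2, 2: 1, 4: 1}
See 2: counts = {1: 1, 5: 2, 2: 2, 4: 1}
See 5: counts = {1: 1, 5: 3, 2: 2, 4: 1}
See 5: counts = {1: 1, 5: 4, 2: 2, 4: 1}

{1: 1, 5: 4, 2: 2, 4: 1}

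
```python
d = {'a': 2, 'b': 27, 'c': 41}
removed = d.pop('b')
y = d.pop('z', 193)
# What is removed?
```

After line 1: d = {'a': 2, 'b': 27, 'c': 41}
After line 2 (pop 'b' returns 27): d = {'a': 2, 'c': 41}, removed = 27
After line 3 (pop 'z' missing, returns default 193): d = {'a': 2, 'c': 41}, y = 193

27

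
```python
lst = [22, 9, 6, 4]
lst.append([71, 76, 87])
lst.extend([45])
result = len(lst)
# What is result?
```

After line 1: lst = [22, 9, 6, 4]
After line 2 (append adds [71, 76, 87] as single element): lst = [22, 9, 6, 4, [71, 76, 87]]
After line 3 (extend unpacks [45], adds 45): lst = [22, 9, 6, 4, [71, 76, 87], 45]
After line 4: result = len(lst) = 6

6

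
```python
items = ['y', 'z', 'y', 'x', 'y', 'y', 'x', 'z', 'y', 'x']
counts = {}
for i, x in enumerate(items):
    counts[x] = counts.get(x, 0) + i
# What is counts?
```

Initial: counts = {}, items = ['y', 'z', 'y', 'x', 'y', 'y', 'x', 'z', 'y', 'x']
i=0, x='y': counts = {'y': 0}
i=1, x='z': counts = {'y': 0, 'z': 1}
i=2, x='y': counts = {'y': 2, 'z': 1}
i=3, x='x': counts = {'y': 2, 'z': 1, 'x': 3}
i=4, x='y': counts = {'y': 6, 'z': 1, 'x': 3}
i=5, x='y': counts = {'y': 11, 'z': 1, 'x': 3}
i=6, x='x': counts = {'y': 11, 'z': 1, 'x': 9}
i=7, x='z': counts = {'y': 11, 'z': 8, 'x': 9}
i=8, x='y': counts = {'y': 19, 'z': 8, 'x': 9}
i=9, x='x': counts = {'y': 19, 'z': 8, 'x': 18}

{'y': 19, 'z': 8, 'x': 18}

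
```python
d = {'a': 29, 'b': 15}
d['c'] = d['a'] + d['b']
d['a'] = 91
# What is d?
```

After line 1: d = {'a': 29, 'b': 15}
After line 2 (d['c'] = 29 + 15): d = {'a': 29, 'b': 15, 'c': 44}
After line 3: d = {'a': 91, 'b': 15, 'c': 44}

{'a': 91, 'b': 15, 'c': 44}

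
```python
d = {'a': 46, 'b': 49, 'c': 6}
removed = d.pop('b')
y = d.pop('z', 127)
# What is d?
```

After line 1: d = {'a': 46, 'b': 49, 'c': 6}
After line 2 (pop 'b' returns 49): d = {'a': 46, 'c': 6}, removed = 49
After line 3 (pop 'z' missing, returns default 127): d = {'a': 46, 'c': 6}, y = 127

{'a': 46, 'c': 6}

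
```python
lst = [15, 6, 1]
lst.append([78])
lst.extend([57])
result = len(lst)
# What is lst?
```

After line 1: lst = [15, 6, 1]
After line 2 (append adds [78] as single element): lst = [15, 6, 1, [78]]
After line 3 (extend unpacks [57], adds 57): lst = [15, 6, 1, [78], 57]
After line 4: result = len(lst) = 5

[15, 6, 1, [78], 57]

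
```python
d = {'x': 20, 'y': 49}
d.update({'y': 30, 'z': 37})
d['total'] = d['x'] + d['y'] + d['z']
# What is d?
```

After line 1: d = {'x': 20, 'y': 49}
After line 2 (y overwritten, z added): d = {'x': 20, 'y': 30, 'z': 37}
After line 3 (total = 20 + 30 + 37 = 87): d = {'x': 20, 'y': 30, 'z': 37, 'total': 87}

{'x': 20, 'y': 30, 'z': 37, 'total': 87}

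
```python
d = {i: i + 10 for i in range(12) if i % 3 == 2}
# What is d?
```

{2: 12, 5: 15, 8: 18, 11: 21}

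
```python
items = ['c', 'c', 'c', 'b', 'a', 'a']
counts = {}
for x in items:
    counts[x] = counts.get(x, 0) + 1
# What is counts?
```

Initial: counts = {}, items = ['c', 'c', 'c', 'b', 'a', 'a']
See 'c': counts = {'c': 1}
See 'c': counts = {'c': 2}
See 'c': counts = {'c': 3}
See 'b': counts = {'c': 3, 'b': 1}
See 'a': counts = {'c': 3, 'b': 1, 'a': 1}
See 'a': counts = {'c': 3, 'b': 1, 'a': 2}

{'c': 3, 'b': 1, 'a': 2}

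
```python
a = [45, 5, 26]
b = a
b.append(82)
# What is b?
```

After line 1: a = [45, 5, 26]
After line 2 (b = a is an alias, same object): a = [45, 5, 26], b = [45, 5, 26]
After line 3 (b.append mutates the shared list): a = [45, 5, 26, 82], b = [45, 5, 26, 82]

[45, 5, 26, 82]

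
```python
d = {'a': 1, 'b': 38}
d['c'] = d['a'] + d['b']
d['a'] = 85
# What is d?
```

After line 1: d = {'a': 1, 'b': 38}
After line 2 (d['c'] = 1 + 38): d = {'a': 1, 'b': 38, 'c': 39}
After line 3: d = {'a': 85, 'b': 38, 'c': 39}

{'a': 85, 'b': 38, 'c': 39}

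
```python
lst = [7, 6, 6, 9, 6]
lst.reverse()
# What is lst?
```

[6, 9, 6, 6, 7]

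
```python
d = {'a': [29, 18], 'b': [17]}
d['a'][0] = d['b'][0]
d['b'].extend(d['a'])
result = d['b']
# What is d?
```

After line 1: d = {'a': [29, 18], 'b': [17]}
After line 2 (a[0] = b[0] = 17): d = {'a': [17, 18], 'b': [17]}
After line 3 (b.extend(a) appends [17, 18]): d = {'a': [17, 18], 'b': [17, 17, 18]}
After line 4: result = d['b'] = [17, 17, 18]

{'a': [17, 18], 'b': [17, 17, 18]}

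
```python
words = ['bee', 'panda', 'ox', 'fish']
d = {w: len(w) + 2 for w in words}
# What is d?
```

{'bee': 5, 'panda': 7, 'ox': 4, 'fish': 6}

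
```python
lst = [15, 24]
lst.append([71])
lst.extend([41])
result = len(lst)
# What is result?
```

After line 1: lst = [15, 24]
After line 2 (append adds [71] as single element): lst = [15, 24, [71]]
After line 3 (extend unpacks [41], adds 41): lst = [15, 24, [71], 41]
After line 4: result = len(lst) = 4

4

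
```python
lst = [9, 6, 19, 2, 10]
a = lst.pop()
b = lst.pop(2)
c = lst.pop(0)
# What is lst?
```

After line 1: lst = [9, 6, 19, 2, 10]
After line 2 (pop() -> a = 10): lst = [9, 6, 19, 2]
After line 3 (pop(2) -> b = 19): lst = [9, 6, 2]
After line 4 (pop(0) -> c = 9): lst = [6, 2]

[6, 2]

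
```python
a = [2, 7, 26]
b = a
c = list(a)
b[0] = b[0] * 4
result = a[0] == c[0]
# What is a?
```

After line 1: a = [2, 7, 26]
After line 2 (b = a, alias): a = [2, 7, 26], b = [2, 7, 26]
After line 3 (c = list(a) is a copy, new object): c = [2, 7, 26]
After line 4 (b[0] = 2 * 4 = 8; mutates shared a/b): a = b = [8, 7, 26], c = [2, 7, 26]
After line 5 (a[0] = 8, c[0] = 2; result = False)

[8, 7, 26]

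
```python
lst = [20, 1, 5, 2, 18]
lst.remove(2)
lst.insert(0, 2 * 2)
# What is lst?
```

After line 1: lst = [20, 1, 5, 2, 18]
After line 2 (remove first 2): lst = [20, 1, 5, 18]
After line 3 (insert 4 at index 0): lst = [4, 20, 1, 5, 18]

[4, 20, 1, 5, 18]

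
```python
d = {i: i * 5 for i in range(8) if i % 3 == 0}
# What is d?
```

{0: 0, 3: 15, 6: 30}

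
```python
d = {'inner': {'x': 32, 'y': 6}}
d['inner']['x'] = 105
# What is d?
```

After line 1: d = {'inner': {'x': 32, 'y': 6}}
After line 2 (inner x overwritten): d = {'inner': {'x': 105, 'y': 6}}

{'inner': {'x': 105, 'y': 6}}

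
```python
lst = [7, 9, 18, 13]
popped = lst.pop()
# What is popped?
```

13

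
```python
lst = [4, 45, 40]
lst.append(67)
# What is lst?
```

[4, 45, 40, 67]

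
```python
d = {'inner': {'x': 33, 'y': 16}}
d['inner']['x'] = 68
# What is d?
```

After line 1: d = {'inner': {'x': 33, 'y': 16}}
After line 2 (inner x overwritten): d = {'inner': {'x': 68, 'y': 16}}

{'inner': {'x': 68, 'y': 16}}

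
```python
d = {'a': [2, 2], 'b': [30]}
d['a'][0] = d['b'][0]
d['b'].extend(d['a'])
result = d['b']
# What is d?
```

After line 1: d = {'a': [2, 2], 'b': [30]}
After line 2 (a[0] = b[0] = 30): d = {'a': [30, 2], 'b': [30]}
After line 3 (b.extend(a) appends [30, 2]): d = {'a': [30, 2], 'b': [30, 30, 2]}
After line 4: result = d['b'] = [30, 30, 2]

{'a': [30, 2], 'b': [30, 30, 2]}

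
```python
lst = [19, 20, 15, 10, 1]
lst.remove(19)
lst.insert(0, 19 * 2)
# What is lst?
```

After line 1: lst = [19, 20, 15, 10, 1]
After line 2 (remove first 19): lst = [20, 15, 10, 1]
After line 3 (insert 38 at index 0): lst = [38, 20, 15, 10, 1]

[38, 20, 15, 10, 1]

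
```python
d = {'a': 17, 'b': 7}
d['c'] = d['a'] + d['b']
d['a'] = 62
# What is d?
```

After line 1: d = {'a': 17, 'b': 7}
After line 2 (d['c'] = 17 + 7): d = {'a': 17, 'b': 7, 'c': 24}
After line 3: d = {'a': 62, 'b': 7, 'c': 24}

{'a': 62, 'b': 7, 'c': 24}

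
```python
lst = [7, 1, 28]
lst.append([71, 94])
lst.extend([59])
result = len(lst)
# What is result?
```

After line 1: lst = [7, 1, 28]
After line 2 (append adds [71, 94] as single element): lst = [7, 1, 28, [71, 94]]
After line 3 (extend unpacks [59], adds 59): lst = [7, 1, 28, [71, 94], 59]
After line 4: result = len(lst) = 5

5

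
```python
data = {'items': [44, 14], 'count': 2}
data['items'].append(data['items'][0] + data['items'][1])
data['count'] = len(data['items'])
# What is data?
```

After line 1: data = {'items': [44, 14], 'count': 2}
After line 2 (append 44 + 14 = 58): data = {'items': [44, 14, 58], 'count': 2}
After line 3 (count = len(items) = 3): data = {'items': [44, 14, 58], 'count': 3}

{'items': [44, 14, 58], 'count': 3}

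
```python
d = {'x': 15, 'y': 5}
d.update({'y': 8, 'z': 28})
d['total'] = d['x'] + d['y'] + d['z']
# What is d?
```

After line 1: d = {'x': 15, 'y': 5}
After line 2 (y overwritten, z added): d = {'x': 15, 'y': 8, 'z': 28}
After line 3 (total = 15 + 8 + 28 = 51): d = {'x': 15, 'y': 8, 'z': 28, 'total': 51}

{'x': 15, 'y': 8, 'z': 28, 'total': 51}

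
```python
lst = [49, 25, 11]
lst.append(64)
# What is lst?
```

[49, 25, 11, 64]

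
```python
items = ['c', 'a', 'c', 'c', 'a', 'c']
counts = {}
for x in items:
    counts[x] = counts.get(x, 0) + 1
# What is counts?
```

Initial: counts = {}, items = ['c', 'a', 'c', 'c', 'a', 'c']
See 'c': counts = {'c': 1}
See 'a': counts = {'c': 1, 'a': 1}
See 'c': counts = {'c': 2, 'a': 1}
See 'c': counts = {'c': 3, 'a': 1}
See 'a': counts = {'c': 3, 'a': 2}
See 'c': counts = {'c': 4, 'a': 2}

{'c': 4, 'a': 2}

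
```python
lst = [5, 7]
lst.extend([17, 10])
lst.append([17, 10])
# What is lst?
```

After line 1: lst = [5, 7]
After line 2 (extend unpacks [17, 10]): lst = [5, 7, 17, 10]
After line 3 (append adds [17, 10] as single element): lst = [5, 7, 17, 10, [17, 10]]

[5, 7, 17, 10, [17, 10]]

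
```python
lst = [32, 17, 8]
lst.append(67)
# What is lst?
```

[32, 17, 8, 67]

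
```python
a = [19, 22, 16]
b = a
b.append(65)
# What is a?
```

After line 1: a = [19, 22, 16]
After line 2 (b = a is an alias, same object): a = [19, 22, 16], b = [19, 22, 16]
After line 3 (b.append mutates the shared list): a = [19, 22, 16, 65], b = [19, 22, 16, 65]

[19, 22, 16, 65]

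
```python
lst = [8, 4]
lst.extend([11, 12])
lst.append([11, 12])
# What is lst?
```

After line 1: lst = [8, 4]
After line 2 (extend unpacks [11, 12]): lst = [8, 4, 11, 12]
After line 3 (append adds [11, 12] as single element): lst = [8, 4, 11, 12, [11, 12]]

[8, 4, 11, 12, [11, 12]]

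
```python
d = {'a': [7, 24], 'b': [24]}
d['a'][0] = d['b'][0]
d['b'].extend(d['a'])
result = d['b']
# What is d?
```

After line 1: d = {'a': [7, 24], 'b': [24]}
After line 2 (a[0] = b[0] = 24): d = {'a': [24, 24], 'b': [24]}
After line 3 (b.extend(a) appends [24, 24]): d = {'a': [24, 24], 'b': [24, 24, 24]}
After line 4: result = d['b'] = [24, 24, 24]

{'a': [24, 24], 'b': [24, 24, 24]}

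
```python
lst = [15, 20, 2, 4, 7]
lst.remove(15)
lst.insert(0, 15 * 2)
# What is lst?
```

After line 1: lst = [15, 20, 2, 4, 7]
After line 2 (remove first 15): lst = [20, 2, 4, 7]
After line 3 (insert 30 at index 0): lst = [30, 20, 2, 4, 7]

[30, 20, 2, 4, 7]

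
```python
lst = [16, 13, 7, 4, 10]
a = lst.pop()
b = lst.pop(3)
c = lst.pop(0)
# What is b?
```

After line 1: lst = [16, 13, 7, 4, 10]
After line 2 (pop() -> a = 10): lst = [16, 13, 7, 4]
After line 3 (pop(3) -> b = 4): lst = [16, 13, 7]
After line 4 (pop(0) -> c = 16): lst = [13, 7]

4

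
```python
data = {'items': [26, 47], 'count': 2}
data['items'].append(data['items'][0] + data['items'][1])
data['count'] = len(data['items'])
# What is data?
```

After line 1: data = {'items': [26, 47], 'count': 2}
After line 2 (append 26 + 47 = 73): data = {'items': [26, 47, 73], 'count': 2}
After line 3 (count = len(items) = 3): data = {'items': [26, 47, 73], 'count': 3}

{'items': [26, 47, 73], 'count': 3}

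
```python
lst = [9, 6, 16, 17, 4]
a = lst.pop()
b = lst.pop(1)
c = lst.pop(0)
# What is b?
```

After line 1: lst = [9, 6, 16, 17, 4]
After line 2 (pop() -> a = 4): lst = [9, 6, 16, 17]
After line 3 (pop(1) -> b = 6): lst = [9, 16, 17]
After line 4 (pop(0) -> c = 9): lst = [16, 17]

6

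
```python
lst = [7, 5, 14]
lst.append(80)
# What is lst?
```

[7, 5, 14, 80]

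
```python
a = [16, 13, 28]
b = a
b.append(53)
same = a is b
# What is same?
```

After line 1: a = [16, 13, 28]
After line 2 (b = a is an alias, same object): a = [16, 13, 28], b = [16, 13, 28]
After line 3 (b.append mutates the shared list): a = [16, 13, 28, 53], b = [16, 13, 28, 53]
After line 4 (same = a is b; same object -> True): same = True

True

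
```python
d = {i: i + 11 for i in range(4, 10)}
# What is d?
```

{4: 15, 5: 16, 6: 17, 7: 18, 8: 19, 9: 20}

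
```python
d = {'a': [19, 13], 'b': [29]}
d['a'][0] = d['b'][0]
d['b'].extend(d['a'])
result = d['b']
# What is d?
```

After line 1: d = {'a': [19, 13], 'b': [29]}
After line 2 (a[0] = b[0] = 29): d = {'a': [29, 13], 'b': [29]}
After line 3 (b.extend(a) appends [29, 13]): d = {'a': [29, 13], 'b': [29, 29, 13]}
After line 4: result = d['b'] = [29, 29, 13]

{'a': [29, 13], 'b': [29, 29, 13]}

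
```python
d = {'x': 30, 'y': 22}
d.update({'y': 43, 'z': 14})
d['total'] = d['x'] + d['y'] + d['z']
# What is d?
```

After line 1: d = {'x': 30, 'y': 22}
After line 2 (y overwritten, z added): d = {'x': 30, 'y': 43, 'z': 14}
After line 3 (total = 30 + 43 + 14 = 87): d = {'x': 30, 'y': 43, 'z': 14, 'total': 87}

{'x': 30, 'y': 43, 'z': 14, 'total': 87}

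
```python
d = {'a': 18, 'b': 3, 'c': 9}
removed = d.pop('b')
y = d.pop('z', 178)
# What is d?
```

After line 1: d = {'a': 18, 'b': 3, 'c': 9}
After line 2 (pop 'b' returns 3): d = {'a': 18, 'c': 9}, removed = 3
After line 3 (pop 'z' missing, returns default 178): d = {'a': 18, 'c': 9}, y = 178

{'a': 18, 'c': 9}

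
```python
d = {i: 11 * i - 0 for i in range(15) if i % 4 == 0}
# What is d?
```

{0: 0, 4: 44, 8: 88, 12: 132}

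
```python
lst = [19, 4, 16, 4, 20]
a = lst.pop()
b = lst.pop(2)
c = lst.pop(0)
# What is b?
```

After line 1: lst = [19, 4, 16, 4, 20]
After line 2 (pop() -> a = 20): lst = [19, 4, 16, 4]
After line 3 (pop(2) -> b = 16): lst = [19, 4, 4]
After line 4 (pop(0) -> c = 19): lst = [4, 4]

16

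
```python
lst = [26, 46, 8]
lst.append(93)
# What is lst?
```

[26, 46, 8, 93]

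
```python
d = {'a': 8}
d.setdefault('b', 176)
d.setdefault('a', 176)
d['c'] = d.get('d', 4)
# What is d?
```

After line 1: d = {'a': 8}
After line 2 (setdefault adds 'b'=176): d = {'a': 8, 'b': 176}
After line 3 (setdefault 'a' no-op, already exists): d = {'a': 8, 'b': 176}
After line 4 (get('d', 4) returns default since 'd' not in d): d = {'a': 8, 'b': 176, 'c': 4}

{'a': 8, 'b': 176, 'c': 4}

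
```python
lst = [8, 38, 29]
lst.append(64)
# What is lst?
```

[8, 38, 29, 64]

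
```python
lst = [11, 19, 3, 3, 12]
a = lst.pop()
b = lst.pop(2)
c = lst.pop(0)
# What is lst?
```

After line 1: lst = [11, 19, 3, 3, 12]
After line 2 (pop() -> a = 12): lst = [11, 19, 3, 3]
After line 3 (pop(2) -> b = 3): lst = [11, 19, 3]
After line 4 (pop(0) -> c = 11): lst = [19, 3]

[19, 3]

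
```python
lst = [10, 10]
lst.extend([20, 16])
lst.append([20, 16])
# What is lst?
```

After line 1: lst = [10, 10]
After line 2 (extend unpacks [20, 16]): lst = [10, 10, 20, 16]
After line 3 (append adds [20, 16] as single element): lst = [10, 10, 20, 16, [20, 16]]

[10, 10, 20, 16, [20, 16]]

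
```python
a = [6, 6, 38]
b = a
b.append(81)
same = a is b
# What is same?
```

After line 1: a = [6, 6, 38]
After line 2 (b = a is an alias, same object): a = [6, 6, 38], b = [6, 6, 38]
After line 3 (b.append mutates the shared list): a = [6, 6, 38, 81], b = [6, 6, 38, 81]
After line 4 (same = a is b; same object -> True): same = True

True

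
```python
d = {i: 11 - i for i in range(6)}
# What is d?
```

{0: 11, 1: 10, 2: 9, 3: 8, 4: 7, 5: 6}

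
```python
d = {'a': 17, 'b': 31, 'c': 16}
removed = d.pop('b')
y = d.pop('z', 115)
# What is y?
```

After line 1: d = {'a': 17, 'b': 31, 'c': 16}
After line 2 (pop 'b' returns 31): d = {'a': 17, 'c': 16}, removed = 31
After line 3 (pop 'z' missing, returns default 115): d = {'a': 17, 'c': 16}, y = 115

115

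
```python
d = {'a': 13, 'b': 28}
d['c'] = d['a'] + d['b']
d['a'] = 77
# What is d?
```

After line 1: d = {'a': 13, 'b': 28}
After line 2 (d['c'] = 13 + 28): d = {'a': 13, 'b': 28, 'c': 41}
After line 3: d = {'a': 77, 'b': 28, 'c': 41}

{'a': 77, 'b': 28, 'c': 41}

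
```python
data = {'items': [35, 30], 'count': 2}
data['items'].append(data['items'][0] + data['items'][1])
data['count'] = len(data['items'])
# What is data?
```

After line 1: data = {'items': [35, 30], 'count': 2}
After line 2 (append 35 + 30 = 65): data = {'items': [35, 30, 65], 'count': 2}
After line 3 (count = len(items) = 3): data = {'items': [35, 30, 65], 'count': 3}

{'items': [35, 30, 65], 'count': 3}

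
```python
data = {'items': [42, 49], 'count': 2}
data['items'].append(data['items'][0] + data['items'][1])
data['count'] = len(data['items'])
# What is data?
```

After line 1: data = {'items': [42, 49], 'count': 2}
After line 2 (append 42 + 49 = 91): data = {'items': [42, 49, 91], 'count': 2}
After line 3 (count = len(items) = 3): data = {'items': [42, 49, 91], 'count': 3}

{'items': [42, 49, 91], 'count': 3}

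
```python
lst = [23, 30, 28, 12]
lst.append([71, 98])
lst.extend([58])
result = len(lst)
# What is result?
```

After line 1: lst = [23, 30, 28, 12]
After line 2 (append adds [71, 98] as single element): lst = [23, 30, 28, 12, [71, 98]]
After line 3 (extend unpacks [58], adds 58): lst = [23, 30, 28, 12, [71, 98], 58]
After line 4: result = len(lst) = 6

6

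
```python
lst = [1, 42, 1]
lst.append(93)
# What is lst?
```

[1, 42, 1, 93]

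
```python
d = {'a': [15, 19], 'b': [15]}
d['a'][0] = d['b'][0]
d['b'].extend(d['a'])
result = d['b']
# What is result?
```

After line 1: d = {'a': [15, 19], 'b': [15]}
After line 2 (a[0] = b[0] = 15): d = {'a': [15, 19], 'b': [15]}
After line 3 (b.extend(a) appends [15, 19]): d = {'a': [15, 19], 'b': [15, 15, 19]}
After line 4: result = d['b'] = [15, 15, 19]

[15, 15, 19]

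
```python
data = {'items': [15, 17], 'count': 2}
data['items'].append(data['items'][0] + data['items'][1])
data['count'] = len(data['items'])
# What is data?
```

After line 1: data = {'items': [15, 17], 'count': 2}
After line 2 (append 15 + 17 = 32): data = {'items': [15, 17, 32], 'count': 2}
After line 3 (count = len(items) = 3): data = {'items': [15, 17, 32], 'count': 3}

{'items': [15, 17, 32], 'count': 3}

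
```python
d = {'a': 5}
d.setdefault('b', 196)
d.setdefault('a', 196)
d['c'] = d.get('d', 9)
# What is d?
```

After line 1: d = {'a': 5}
After line 2 (setdefault adds 'b'=196): d = {'a': 5, 'b': 196}
After line 3 (setdefault 'a' no-op, already exists): d = {'a': 5, 'b': 196}
After line 4 (get('d', 9) returns default since 'd' not in d): d = {'a': 5, 'b': 196, 'c': 9}

{'a': 5, 'b': 196, 'c': 9}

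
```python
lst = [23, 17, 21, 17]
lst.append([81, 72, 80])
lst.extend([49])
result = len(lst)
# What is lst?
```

After line 1: lst = [23, 17, 21, 17]
After line 2 (append adds [81, 72, 80] as single element): lst = [23, 17, 21, 17, [81, 72, 80]]
After line 3 (extend unpacks [49], adds 49): lst = [23, 17, 21, 17, [81, 72, 80], 49]
After line 4: result = len(lst) = 6

[23, 17, 21, 17, [81, 72, 80], 49]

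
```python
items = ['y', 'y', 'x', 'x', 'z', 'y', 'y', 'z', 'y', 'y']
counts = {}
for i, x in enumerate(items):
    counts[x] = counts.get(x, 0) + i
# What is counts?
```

Initial: counts = {}, items = ['y', 'y', 'x', 'x', 'z', 'y', 'y', 'z', 'y', 'y']
i=0, x='y': counts = {'y': 0}
i=1, x='y': counts = {'y': 1}
i=2, x='x': counts = {'y': 1, 'x': 2}
i=3, x='x': counts = {'y': 1, 'x': 5}
i=4, x='z': counts = {'y': 1, 'x': 5, 'z': 4}
i=5, x='y': counts = {'y': 6, 'x': 5, 'z': 4}
i=6, x='y': counts = {'y': 12, 'x': 5, 'z': 4}
i=7, x='z': counts = {'y': 12, 'x': 5, 'z': 11}
i=8, x='y': counts = {'y': 20, 'x': 5, 'z': 11}
i=9, x='y': counts = {'y': 29, 'x': 5, 'z': 11}

{'y': 29, 'x': 5, 'z': 11}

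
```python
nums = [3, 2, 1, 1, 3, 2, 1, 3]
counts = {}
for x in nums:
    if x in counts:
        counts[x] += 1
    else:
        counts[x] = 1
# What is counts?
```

Initial: counts = {}, nums = [3, 2, 1, 1, 3, 2, 1, 3]
See 3: counts = {3: 1}
See 2: counts = {3: 1, 2: 1}
See 1: counts = {3: 1, 2: 1, 1: 1}
See 1: counts = {3: 1, 2: 1, 1: 2}
See 3: counts = {3: 2, 2: 1, 1: 2}
See 2: counts = {3: 2, 2: 2, 1: 2}
See 1: counts = {3: 2, 2: 2, 1: 3}
See 3: counts = {3: 3, 2: 2, 1: 3}

{3: 3, 2: 2, 1: 3}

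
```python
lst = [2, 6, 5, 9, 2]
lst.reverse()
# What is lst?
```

[2, 9, 5, 6, 2]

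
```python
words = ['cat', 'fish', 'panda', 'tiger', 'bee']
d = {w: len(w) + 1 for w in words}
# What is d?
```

{'cat': 4, 'fish': 5, 'panda': 6, 'tiger': 6, 'bee': 4}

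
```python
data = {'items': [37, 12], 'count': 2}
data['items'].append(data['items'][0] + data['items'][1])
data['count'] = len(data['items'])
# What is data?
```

After line 1: data = {'items': [37, 12], 'count': 2}
After line 2 (append 37 + 12 = 49): data = {'items': [37, 12, 49], 'count': 2}
After line 3 (count = len(items) = 3): data = {'items': [37, 12, 49], 'count': 3}

{'items': [37, 12, 49], 'count': 3}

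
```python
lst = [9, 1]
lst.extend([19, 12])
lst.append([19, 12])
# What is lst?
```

After line 1: lst = [9, 1]
After line 2 (extend unpacks [19, 12]): lst = [9, 1, 19, 12]
After line 3 (append adds [19, 12] as single element): lst = [9, 1, 19, 12, [19, 12]]

[9, 1, 19, 12, [19, 12]]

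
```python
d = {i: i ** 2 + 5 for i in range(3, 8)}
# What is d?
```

{3: 14, 4: 21, 5: 30, 6: 41, 7: 54}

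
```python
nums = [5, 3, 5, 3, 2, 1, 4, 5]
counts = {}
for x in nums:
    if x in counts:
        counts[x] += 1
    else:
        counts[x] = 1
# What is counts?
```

Initial: counts = {}, nums = [5, 3, 5, 3, 2, 1, 4, 5]
See 5: counts = {5: 1}
See 3: counts = {5: 1, 3: 1}
See 5: counts = {5: 2, 3: 1}
See 3: counts = {5: 2, 3: 2}
See 2: counts = {5: 2, 3: 2, 2: 1}
See 1: counts = {5: 2, 3: 2, 2: 1, 1: 1}
See 4: counts = {5: 2, 3: 2, 2: 1, 1: 1, 4: 1}
See 5: counts = {5: 3, 3: 2, 2: 1, 1: 1, 4: 1}

{5: 3, 3: 2, 2: 1, 1: 1, 4: 1}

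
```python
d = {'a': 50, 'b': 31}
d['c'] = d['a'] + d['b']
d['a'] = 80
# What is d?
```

After line 1: d = {'a': 50, 'b': 31}
After line 2 (d['c'] = 50 + 31): d = {'a': 50, 'b': 31, 'c': 81}
After line 3: d = {'a': 80, 'b': 31, 'c': 81}

{'a': 80, 'b': 31, 'c': 81}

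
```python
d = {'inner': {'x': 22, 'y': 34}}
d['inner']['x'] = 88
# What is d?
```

After line 1: d = {'inner': {'x': 22, 'y': 34}}
After line 2 (inner x overwritten): d = {'inner': {'x': 88, 'y': 34}}

{'inner': {'x': 88, 'y': 34}}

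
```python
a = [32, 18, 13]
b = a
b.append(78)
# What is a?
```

After line 1: a = [32, 18, 13]
After line 2 (b = a is an alias, same object): a = [32, 18, 13], b = [32, 18, 13]
After line 3 (b.append mutates the shared list): a = [32, 18, 13, 78], b = [32, 18, 13, 78]

[32, 18, 13, 78]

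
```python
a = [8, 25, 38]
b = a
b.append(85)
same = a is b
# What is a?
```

After line 1: a = [8, 25, 38]
After line 2 (b = a is an alias, same object): a = [8, 25, 38], b = [8, 25, 38]
After line 3 (b.append mutates the shared list): a = [8, 25, 38, 85], b = [8, 25, 38, 85]
After line 4 (same = a is b; same object -> True): same = True

[8, 25, 38, 85]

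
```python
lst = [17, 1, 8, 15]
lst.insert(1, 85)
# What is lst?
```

[17, 85, 1, 8, 15]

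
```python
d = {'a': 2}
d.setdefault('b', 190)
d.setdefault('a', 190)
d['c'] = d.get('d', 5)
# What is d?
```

After line 1: d = {'a': 2}
After line 2 (setdefault adds 'b'=190): d = {'a': 2, 'b': 190}
After line 3 (setdefault 'a' no-op, already exists): d = {'a': 2, 'b': 190}
After line 4 (get('d', 5) returns default since 'd' not in d): d = {'a': 2, 'b': 190, 'c': 5}

{'a': 2, 'b': 190, 'c': 5}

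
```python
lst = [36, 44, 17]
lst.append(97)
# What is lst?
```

[36, 44, 17, 97]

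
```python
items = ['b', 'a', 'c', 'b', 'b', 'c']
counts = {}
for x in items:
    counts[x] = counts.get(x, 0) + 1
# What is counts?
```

Initial: counts = {}, items = ['b', 'a', 'c', 'b', 'b', 'c']
See 'b': counts = {'b': 1}
See 'a': counts = {'b': 1, 'a': 1}
See 'c': counts = {'b': 1, 'a': 1, 'c': 1}
See 'b': counts = {'b': 2, 'a': 1, 'c': 1}
See 'b': counts = {'b': 3, 'a': 1, 'c': 1}
See 'c': counts = {'b': 3, 'a': 1, 'c': 2}

{'b': 3, 'a': 1, 'c': 2}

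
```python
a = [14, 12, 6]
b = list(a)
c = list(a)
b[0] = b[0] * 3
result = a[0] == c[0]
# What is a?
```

After line 1: a = [14, 12, 6]
After line 2 (b = list(a), copy): a = [14, 12, 6], b = [14, 12, 6]
After line 3 (c = list(a) is a copy, new object): c = [14, 12, 6]
After line 4 (b[0] = 14 * 3 = 42; only b mutates (copy)): a = [14, 12, 6], b = [42, 12, 6], c = [14, 12, 6]
After line 5 (a[0] = 14, c[0] = 14; result = True)

[14, 12, 6]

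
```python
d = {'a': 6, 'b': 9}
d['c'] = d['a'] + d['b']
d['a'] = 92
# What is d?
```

After line 1: d = {'a': 6, 'b': 9}
After line 2 (d['c'] = 6 + 9): d = {'a': 6, 'b': 9, 'c': 15}
After line 3: d = {'a': 92, 'b': 9, 'c': 15}

{'a': 92, 'b': 9, 'c': 15}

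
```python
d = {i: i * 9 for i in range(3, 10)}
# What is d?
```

{3: 27, 4: 36, 5: 45, 6: 54, 7: 63, 8: 72, 9: 81}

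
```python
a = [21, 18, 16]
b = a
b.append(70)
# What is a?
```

After line 1: a = [21, 18, 16]
After line 2 (b = a is an alias, same object): a = [21, 18, 16], b = [21, 18, 16]
After line 3 (b.append mutates the shared list): a = [21, 18, 16, 70], b = [21, 18, 16, 70]

[21, 18, 16, 70]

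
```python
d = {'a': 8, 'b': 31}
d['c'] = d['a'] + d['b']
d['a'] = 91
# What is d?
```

After line 1: d = {'a': 8, 'b': 31}
After line 2 (d['c'] = 8 + 31): d = {'a': 8, 'b': 31, 'c': 39}
After line 3: d = {'a': 91, 'b': 31, 'c': 39}

{'a': 91, 'b': 31, 'c': 39}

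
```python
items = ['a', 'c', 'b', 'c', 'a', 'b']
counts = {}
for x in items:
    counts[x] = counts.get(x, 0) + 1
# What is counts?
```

Initial: counts = {}, items = ['a', 'c', 'b', 'c', 'a', 'b']
See 'a': counts = {'a': 1}
See 'c': counts = {'a': 1, 'c': 1}
See 'b': counts = {'a': 1, 'c': 1, 'b': 1}
See 'c': counts = {'a': 1, 'c': 2, 'b': 1}
See 'a': counts = {'a': 2, 'c': 2, 'b': 1}
See 'b': counts = {'a': 2, 'c': 2, 'b': 2}

{'a': 2, 'c': 2, 'b': 2}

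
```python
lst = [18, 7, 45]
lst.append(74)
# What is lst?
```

[18, 7, 45, 74]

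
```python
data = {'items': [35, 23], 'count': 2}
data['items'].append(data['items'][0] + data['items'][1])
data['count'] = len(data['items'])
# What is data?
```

After line 1: data = {'items': [35, 23], 'count': 2}
After line 2 (append 35 + 23 = 58): data = {'items': [35, 23, 58], 'count': 2}
After line 3 (count = len(items) = 3): data = {'items': [35, 23, 58], 'count': 3}

{'items': [35, 23, 58], 'count': 3}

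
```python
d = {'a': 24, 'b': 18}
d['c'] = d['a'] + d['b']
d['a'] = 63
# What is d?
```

After line 1: d = {'a': 24, 'b': 18}
After line 2 (d['c'] = 24 + 18): d = {'a': 24, 'b': 18, 'c': 42}
After line 3: d = {'a': 63, 'b': 18, 'c': 42}

{'a': 63, 'b': 18, 'c': 42}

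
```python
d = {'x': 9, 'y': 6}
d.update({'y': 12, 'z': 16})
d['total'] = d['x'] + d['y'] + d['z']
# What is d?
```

After line 1: d = {'x': 9, 'y': 6}
After line 2 (y overwritten, z added): d = {'x': 9, 'y': 12, 'z': 16}
After line 3 (total = 9 + 12 + 16 = 37): d = {'x': 9, 'y': 12, 'z': 16, 'total': 37}

{'x': 9, 'y': 12, 'z': 16, 'total': 37}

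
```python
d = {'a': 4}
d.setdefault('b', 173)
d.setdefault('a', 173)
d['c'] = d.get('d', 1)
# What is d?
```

After line 1: d = {'a': 4}
After line 2 (setdefault adds 'b'=173): d = {'a': 4, 'b': 173}
After line 3 (setdefault 'a' no-op, already exists): d = {'a': 4, 'b': 173}
After line 4 (get('d', 1) returns default since 'd' not in d): d = {'a': 4, 'b': 173, 'c': 1}

{'a': 4, 'b': 173, 'c': 1}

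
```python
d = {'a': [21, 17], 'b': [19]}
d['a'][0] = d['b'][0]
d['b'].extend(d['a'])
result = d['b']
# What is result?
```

After line 1: d = {'a': [21, 17], 'b': [19]}
After line 2 (a[0] = b[0] = 19): d = {'a': [19, 17], 'b': [19]}
After line 3 (b.extend(a) appends [19, 17]): d = {'a': [19, 17], 'b': [19, 19, 17]}
After line 4: result = d['b'] = [19, 19, 17]

[19, 19, 17]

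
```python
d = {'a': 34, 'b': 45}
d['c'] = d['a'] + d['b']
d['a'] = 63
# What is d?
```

After line 1: d = {'a': 34, 'b': 45}
After line 2 (d['c'] = 34 + 45): d = {'a': 34, 'b': 45, 'c': 79}
After line 3: d = {'a': 63, 'b': 45, 'c': 79}

{'a': 63, 'b': 45, 'c': 79}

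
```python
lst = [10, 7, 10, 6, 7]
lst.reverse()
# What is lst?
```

[7, 6, 10, 7, 10]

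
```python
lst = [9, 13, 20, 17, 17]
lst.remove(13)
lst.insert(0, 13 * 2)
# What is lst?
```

After line 1: lst = [9, 13, 20, 17, 17]
After line 2 (remove first 13): lst = [9, 20, 17, 17]
After line 3 (insert 26 at index 0): lst = [26, 9, 20, 17, 17]

[26, 9, 20, 17, 17]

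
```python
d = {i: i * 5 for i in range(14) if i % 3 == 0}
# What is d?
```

{0: 0, 3: 15, 6: 30, 9: 45, 12: 60}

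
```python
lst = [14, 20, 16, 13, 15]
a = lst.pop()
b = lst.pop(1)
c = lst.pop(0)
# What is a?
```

After line 1: lst = [14, 20, 16, 13, 15]
After line 2 (pop() -> a = 15): lst = [14, 20, 16, 13]
After line 3 (pop(1) -> b = 20): lst = [14, 16, 13]
After line 4 (pop(0) -> c = 14): lst = [16, 13]

15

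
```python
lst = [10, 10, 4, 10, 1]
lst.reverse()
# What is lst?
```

[1, 10, 4, 10, 10]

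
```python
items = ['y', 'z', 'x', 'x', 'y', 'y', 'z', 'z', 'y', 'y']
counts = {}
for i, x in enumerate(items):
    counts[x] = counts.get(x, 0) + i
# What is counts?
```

Initial: counts = {}, items = ['y', 'z', 'x', 'x', 'y', 'y', 'z', 'z', 'y', 'y']
i=0, x='y': counts = {'y': 0}
i=1, x='z': counts = {'y': 0, 'z': 1}
i=2, x='x': counts = {'y': 0, 'z': 1, 'x': 2}
i=3, x='x': counts = {'y': 0, 'z': 1, 'x': 5}
i=4, x='y': counts = {'y': 4, 'z': 1, 'x': 5}
i=5, x='y': counts = {'y': 9, 'z': 1, 'x': 5}
i=6, x='z': counts = {'y': 9, 'z': 7, 'x': 5}
i=7, x='z': counts = {'y': 9, 'z': 14, 'x': 5}
i=8, x='y': counts = {'y': 17, 'z': 14, 'x': 5}
i=9, x='y': counts = {'y': 26, 'z': 14, 'x': 5}

{'y': 26, 'z': 14, 'x': 5}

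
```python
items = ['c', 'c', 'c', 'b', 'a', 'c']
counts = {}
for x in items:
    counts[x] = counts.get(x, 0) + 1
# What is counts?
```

Initial: counts = {}, items = ['c', 'c', 'c', 'b', 'a', 'c']
See 'c': counts = {'c': 1}
See 'c': counts = {'c': 2}
See 'c': counts = {'c': 3}
See 'b': counts = {'c': 3, 'b': 1}
See 'a': counts = {'c': 3, 'b': 1, 'a': 1}
See 'c': counts = {'c': 4, 'b': 1, 'a': 1}

{'c': 4, 'b': 1, 'a': 1}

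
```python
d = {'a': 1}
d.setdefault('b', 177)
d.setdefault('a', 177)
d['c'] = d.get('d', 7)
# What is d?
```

After line 1: d = {'a': 1}
After line 2 (setdefault adds 'b'=177): d = {'a': 1, 'b': 177}
After line 3 (setdefault 'a' no-op, already exists): d = {'a': 1, 'b': 177}
After line 4 (get('d', 7) returns default since 'd' not in d): d = {'a': 1, 'b': 177, 'c': 7}

{'a': 1, 'b': 177, 'c': 7}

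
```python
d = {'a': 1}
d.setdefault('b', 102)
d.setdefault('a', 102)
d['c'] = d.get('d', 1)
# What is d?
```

After line 1: d = {'a': 1}
After line 2 (setdefault adds 'b'=102): d = {'a': 1, 'b': 102}
After line 3 (setdefault 'a' no-op, already exists): d = {'a': 1, 'b': 102}
After line 4 (get('d', 1) returns default since 'd' not in d): d = {'a': 1, 'b': 102, 'c': 1}

{'a': 1, 'b': 102, 'c': 1}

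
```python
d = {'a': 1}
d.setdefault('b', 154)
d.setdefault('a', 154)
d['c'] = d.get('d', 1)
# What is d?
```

After line 1: d = {'a': 1}
After line 2 (setdefault adds 'b'=154): d = {'a': 1, 'b': 154}
After line 3 (setdefault 'a' no-op, already exists): d = {'a': 1, 'b': 154}
After line 4 (get('d', 1) returns default since 'd' not in d): d = {'a': 1, 'b': 154, 'c': 1}

{'a': 1, 'b': 154, 'c': 1}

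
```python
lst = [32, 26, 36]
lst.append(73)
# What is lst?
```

[32, 26, 36, 73]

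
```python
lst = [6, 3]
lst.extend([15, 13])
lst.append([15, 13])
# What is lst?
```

After line 1: lst = [6, 3]
After line 2 (extend unpacks [15, 13]): lst = [6, 3, 15, 13]
After line 3 (append adds [15, 13] as single element): lst = [6, 3, 15, 13, [15, 13]]

[6, 3, 15, 13, [15, 13]]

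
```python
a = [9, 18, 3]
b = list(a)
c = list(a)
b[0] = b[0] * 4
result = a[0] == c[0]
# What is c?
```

After line 1: a = [9, 18, 3]
After line 2 (b = list(a), copy): a = [9, 18, 3], b = [9, 18, 3]
After line 3 (c = list(a) is a copy, new object): c = [9, 18, 3]
After line 4 (b[0] = 9 * 4 = 36; only b mutates (copy)): a = [9, 18, 3], b = [36, 18, 3], c = [9, 18, 3]
After line 5 (a[0] = 9, c[0] = 9; result = True)

[9, 18, 3]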